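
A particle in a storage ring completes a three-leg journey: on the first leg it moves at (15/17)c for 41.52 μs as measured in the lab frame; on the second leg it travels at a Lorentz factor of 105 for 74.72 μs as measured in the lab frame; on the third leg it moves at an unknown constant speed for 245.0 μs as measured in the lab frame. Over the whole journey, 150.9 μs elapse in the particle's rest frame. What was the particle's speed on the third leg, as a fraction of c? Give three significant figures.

Leg 1: γ = 1/√(1 − (15/17)²) = 17/8 = 2.125; τ_1 = 41.52/2.125 = 19.54 μs.
Leg 2: γ = 105; τ_2 = 74.72/105.0 = 0.7116 μs.
Leg 3: speed unknown; τ_3 = 245.0/γ_3.
Total proper time: 19.54 + 0.7116 + τ_3 = 150.9, so τ_3 = 150.9 − 20.25 = 130.6 μs.
γ_3 = 245.0/130.6 = 1.875; β = √(1 − 1/γ²) = √0.7156.

β = 0.846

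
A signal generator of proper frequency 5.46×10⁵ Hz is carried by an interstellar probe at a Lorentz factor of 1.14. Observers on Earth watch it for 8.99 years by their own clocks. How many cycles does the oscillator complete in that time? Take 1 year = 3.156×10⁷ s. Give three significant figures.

γ = 1.14
During 8.99 years of lab time, the oscillator's proper time advances by τ = Δt/γ = 8.99/1.140 = 7.886 years = 2.489×10⁸ s.
N = f × τ = 5.46×10⁵ × 2.489×10⁸ = 1.359×10¹⁴.

N = 1.36×10¹⁴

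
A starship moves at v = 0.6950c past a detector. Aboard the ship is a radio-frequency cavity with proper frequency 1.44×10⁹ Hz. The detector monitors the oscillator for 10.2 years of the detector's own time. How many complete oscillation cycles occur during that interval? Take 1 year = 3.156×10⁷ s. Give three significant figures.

N = 3.33×10¹⁷

γ = 1/√(1 − 0.6950²) = 1/√0.5170 = 1.391
During 10.2 years of lab time, the oscillator's proper time advances by τ = Δt/γ = 10.2/1.391 = 7.334 years = 2.315×10⁸ s.
N = f × τ = 1.44×10⁹ × 2.315×10⁸ = 3.333×10¹⁷.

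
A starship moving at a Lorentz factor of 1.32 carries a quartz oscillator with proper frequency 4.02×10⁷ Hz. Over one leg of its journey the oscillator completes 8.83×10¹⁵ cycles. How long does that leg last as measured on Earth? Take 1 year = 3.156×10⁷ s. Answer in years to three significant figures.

γ = 1.32
Proper time for N cycles: τ = N/f = 8.83×10¹⁵/(4.02×10⁷) = 2.197×10⁸ s = 6.960 years.
Lab-frame duration Δt = γτ = 1.320 × 6.960 = 9.187 years.

Δt = 9.19 years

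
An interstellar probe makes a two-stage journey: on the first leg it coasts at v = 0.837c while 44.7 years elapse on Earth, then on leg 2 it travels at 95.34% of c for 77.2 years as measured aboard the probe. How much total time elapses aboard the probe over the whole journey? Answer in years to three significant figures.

Leg 1: γ = 1/√(1 − 0.837²) = 1/√0.2994 = 1.827; τ_1 = 44.7/1.827 = 24.46 years.
Leg 2: 77.2 years is already measured aboard the probe.
Total: 24.46 + 77.20 years.

τ = 102 years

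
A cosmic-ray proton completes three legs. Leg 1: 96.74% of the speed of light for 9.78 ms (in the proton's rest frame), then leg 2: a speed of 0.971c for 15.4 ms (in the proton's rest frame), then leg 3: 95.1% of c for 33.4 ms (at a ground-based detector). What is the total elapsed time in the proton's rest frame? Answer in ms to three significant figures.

Leg 1: 9.78 ms is already measured in the proton's rest frame.
Leg 2: 15.4 ms is already measured in the proton's rest frame.
Leg 3: β = 0.951; γ = 1/√(1 − 0.951²) = 1/√0.09560 = 3.234; τ_3 = 33.4/3.234 = 10.33 ms.
Total: 9.780 + 15.40 + 10.33 ms.

τ = 35.5 ms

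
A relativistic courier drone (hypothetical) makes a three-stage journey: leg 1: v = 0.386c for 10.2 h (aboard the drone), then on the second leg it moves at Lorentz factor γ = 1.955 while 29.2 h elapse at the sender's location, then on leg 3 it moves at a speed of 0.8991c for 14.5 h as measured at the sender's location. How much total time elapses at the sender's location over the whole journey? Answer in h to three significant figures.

Δt = 54.8 h

Leg 1: γ = 1/√(1 − 0.386²) = 1/√0.8510 = 1.084; Δt_1 = 1.084 × 10.2 = 11.06 h.
Leg 2: 29.2 h is already measured at the sender's location.
Leg 3: 14.5 h is already measured at the sender's location.
Total: 11.06 + 29.20 + 14.50 h.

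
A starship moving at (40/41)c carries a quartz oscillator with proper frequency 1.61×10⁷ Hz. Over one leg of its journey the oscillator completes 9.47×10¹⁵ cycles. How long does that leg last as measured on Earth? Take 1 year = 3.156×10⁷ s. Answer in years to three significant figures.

Δt = 84.9 years

γ = 1/√(1 − (40/41)²) = 41/9 ≈ 4.556
Proper time for N cycles: τ = N/f = 9.47×10¹⁵/(1.61×10⁷) = 5.882×10⁸ s = 18.64 years.
Lab-frame duration Δt = γτ = 4.556 × 18.64 = 84.90 years.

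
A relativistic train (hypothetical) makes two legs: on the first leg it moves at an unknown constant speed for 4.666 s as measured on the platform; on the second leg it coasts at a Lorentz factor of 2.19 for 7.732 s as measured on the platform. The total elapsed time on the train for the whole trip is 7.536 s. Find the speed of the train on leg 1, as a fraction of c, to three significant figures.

Leg 1: speed unknown; τ_1 = 4.666/γ_1.
Leg 2: γ = 2.19; τ_2 = 7.732/2.190 = 3.531 s.
Total proper time: τ_1 + 3.531 = 7.536, so τ_1 = 7.536 − 3.531 = 4.005 s.
γ_1 = 4.666/4.005 = 1.165; β = √(1 − 1/γ²) = √0.2631.

β = 0.513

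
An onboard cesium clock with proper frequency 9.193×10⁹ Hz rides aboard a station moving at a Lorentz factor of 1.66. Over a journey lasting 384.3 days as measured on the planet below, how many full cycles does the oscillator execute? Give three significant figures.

γ = 1.66
The oscillator's own cycle count is N = f × τ where τ is the proper time aboard the station. τ = Δt/γ = 384.3/1.660 = 231.5 days = 2.000×10⁷ s.
N = 9.193×10⁹ × 2.000×10⁷ = 1.839×10¹⁷.

N = 1.84×10¹⁷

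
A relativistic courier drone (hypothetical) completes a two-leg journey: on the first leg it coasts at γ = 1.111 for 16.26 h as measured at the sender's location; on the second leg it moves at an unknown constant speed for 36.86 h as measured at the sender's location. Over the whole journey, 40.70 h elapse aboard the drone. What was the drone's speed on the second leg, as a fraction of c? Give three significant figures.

Leg 1: γ = 1.111; τ_1 = 16.26/1.111 = 14.64 h.
Leg 2: speed unknown; τ_2 = 36.86/γ_2.
Total proper time: 14.64 + τ_2 = 40.70, so τ_2 = 40.70 − 14.64 = 26.06 h.
γ_2 = 36.86/26.06 = 1.414; β = √(1 − 1/γ²) = √0.5000.

β = 0.707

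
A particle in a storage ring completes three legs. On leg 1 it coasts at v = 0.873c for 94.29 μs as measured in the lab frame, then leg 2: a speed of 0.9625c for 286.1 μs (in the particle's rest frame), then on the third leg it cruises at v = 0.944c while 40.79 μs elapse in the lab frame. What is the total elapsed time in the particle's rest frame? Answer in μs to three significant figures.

τ = 346 μs

Leg 1: γ = 1/√(1 − 0.873²) = 1/√0.2379 = 2.050; τ_1 = 94.29/2.050 = 45.99 μs.
Leg 2: 286.1 μs is already measured in the particle's rest frame.
Leg 3: γ = 1/√(1 − 0.944²) = 1/√0.1089 = 3.031; τ_3 = 40.79/3.031 = 13.46 μs.
Total: 45.99 + 286.1 + 13.46 μs.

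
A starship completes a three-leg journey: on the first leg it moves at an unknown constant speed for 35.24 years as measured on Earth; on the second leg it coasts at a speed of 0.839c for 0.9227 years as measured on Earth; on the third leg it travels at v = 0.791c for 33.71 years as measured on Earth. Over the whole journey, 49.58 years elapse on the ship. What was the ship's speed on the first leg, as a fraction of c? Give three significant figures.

Leg 1: speed unknown; τ_1 = 35.24/γ_1.
Leg 2: γ = 1/√(1 − 0.839²) = 1/√0.2961 = 1.838; τ_2 = 0.9227/1.838 = 0.5021 years.
Leg 3: γ = 1/√(1 − 0.791²) = 1/√0.3743 = 1.634; τ_3 = 33.71/1.634 = 20.62 years.
Total proper time: τ_1 + 0.5021 + 20.62 = 49.58, so τ_1 = 49.58 − 21.13 = 28.45 years.
γ_1 = 35.24/28.45 = 1.239; β = √(1 − 1/γ²) = √0.3481.

β = 0.590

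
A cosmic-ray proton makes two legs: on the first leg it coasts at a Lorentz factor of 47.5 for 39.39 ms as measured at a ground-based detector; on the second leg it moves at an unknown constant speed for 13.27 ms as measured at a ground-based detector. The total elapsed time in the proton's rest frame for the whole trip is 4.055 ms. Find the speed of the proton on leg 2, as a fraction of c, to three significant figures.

Leg 1: γ = 47.5; τ_1 = 39.39/47.50 = 0.8293 ms.
Leg 2: speed unknown; τ_2 = 13.27/γ_2.
Total proper time: 0.8293 + τ_2 = 4.055, so τ_2 = 4.055 − 0.8293 = 3.226 ms.
γ_2 = 13.27/3.226 = 4.114; β = √(1 − 1/γ²) = √0.9409.

β = 0.970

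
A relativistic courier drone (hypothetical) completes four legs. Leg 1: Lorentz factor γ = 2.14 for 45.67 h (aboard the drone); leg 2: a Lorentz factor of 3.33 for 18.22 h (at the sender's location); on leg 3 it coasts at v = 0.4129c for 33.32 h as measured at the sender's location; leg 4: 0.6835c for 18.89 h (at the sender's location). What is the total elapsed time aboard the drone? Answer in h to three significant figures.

Leg 1: 45.67 h is already measured aboard the drone.
Leg 2: γ = 3.33; τ_2 = 18.22/3.330 = 5.471 h.
Leg 3: γ = 1/√(1 − 0.4129²) = 1/√0.8295 = 1.098; τ_3 = 33.32/1.098 = 30.35 h.
Leg 4: γ = 1/√(1 − 0.6835²) = 1/√0.5328 = 1.370; τ_4 = 18.89/1.370 = 13.79 h.
Total: 45.67 + 5.471 + 30.35 + 13.79 h.

τ = 95.3 h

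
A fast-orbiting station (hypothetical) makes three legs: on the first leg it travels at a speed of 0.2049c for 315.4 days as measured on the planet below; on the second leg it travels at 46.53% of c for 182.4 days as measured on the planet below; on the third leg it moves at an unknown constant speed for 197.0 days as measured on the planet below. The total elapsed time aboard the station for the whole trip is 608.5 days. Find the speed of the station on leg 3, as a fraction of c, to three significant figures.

β = 0.712

Leg 1: γ = 1/√(1 − 0.2049²) = 1/√0.9580 = 1.022; τ_1 = 315.4/1.022 = 308.7 days.
Leg 2: β = 0.4653; γ = 1/√(1 − 0.4653²) = 1/√0.7835 = 1.130; τ_2 = 182.4/1.130 = 161.5 days.
Leg 3: speed unknown; τ_3 = 197.0/γ_3.
Total proper time: 308.7 + 161.5 + τ_3 = 608.5, so τ_3 = 608.5 − 470.2 = 138.3 days.
γ_3 = 197.0/138.3 = 1.424; β = √(1 − 1/γ²) = √0.5069.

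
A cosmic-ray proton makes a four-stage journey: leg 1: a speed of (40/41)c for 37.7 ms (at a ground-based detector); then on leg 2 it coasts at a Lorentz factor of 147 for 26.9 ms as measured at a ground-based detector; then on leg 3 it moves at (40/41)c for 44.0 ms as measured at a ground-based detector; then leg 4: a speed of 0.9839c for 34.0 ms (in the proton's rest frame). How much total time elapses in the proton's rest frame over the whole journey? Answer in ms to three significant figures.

Leg 1: γ = 1/√(1 − (40/41)²) = 41/9 ≈ 4.556; τ_1 = 37.7/4.556 = 8.276 ms.
Leg 2: γ = 147; τ_2 = 26.9/147.0 = 0.1830 ms.
Leg 3: γ = 1/√(1 − (40/41)²) = 41/9 ≈ 4.556; τ_3 = 44.0/4.556 = 9.659 ms.
Leg 4: 34.0 ms is already measured in the proton's rest frame.
Total: 8.276 + 0.1830 + 9.659 + 34.00 ms.

τ = 52.1 ms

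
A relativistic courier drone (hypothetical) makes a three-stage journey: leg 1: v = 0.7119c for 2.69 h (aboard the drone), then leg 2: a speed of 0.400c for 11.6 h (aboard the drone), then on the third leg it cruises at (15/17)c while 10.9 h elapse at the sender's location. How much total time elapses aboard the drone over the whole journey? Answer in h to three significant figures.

Leg 1: 2.69 h is already measured aboard the drone.
Leg 2: 11.6 h is already measured aboard the drone.
Leg 3: γ = 1/√(1 − (15/17)²) = 17/8 = 2.125; τ_3 = 10.9/2.125 = 5.129 h.
Total: 2.690 + 11.60 + 5.129 h.

τ = 19.4 h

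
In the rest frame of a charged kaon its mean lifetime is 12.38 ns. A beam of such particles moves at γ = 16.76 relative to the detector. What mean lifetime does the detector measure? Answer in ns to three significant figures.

Δt = 207 ns

γ = 16.76
The rest-frame lifetime is the proper time; the lab measures the dilated interval Δt = γτ₀ = 16.76 × 12.38 ns.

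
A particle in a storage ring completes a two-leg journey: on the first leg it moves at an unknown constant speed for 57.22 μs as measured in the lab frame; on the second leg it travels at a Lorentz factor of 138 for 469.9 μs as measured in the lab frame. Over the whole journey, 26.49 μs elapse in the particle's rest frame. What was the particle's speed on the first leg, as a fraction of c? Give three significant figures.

Leg 1: speed unknown; τ_1 = 57.22/γ_1.
Leg 2: γ = 138; τ_2 = 469.9/138.0 = 3.405 μs.
Total proper time: τ_1 + 3.405 = 26.49, so τ_1 = 26.49 − 3.405 = 23.08 μs.
γ_1 = 57.22/23.08 = 2.479; β = √(1 − 1/γ²) = √0.8372.

β = 0.915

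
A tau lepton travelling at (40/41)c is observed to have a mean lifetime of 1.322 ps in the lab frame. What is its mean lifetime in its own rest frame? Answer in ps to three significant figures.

τ₀ = 0.290 ps

γ = 1/√(1 − (40/41)²) = 41/9 ≈ 4.556
The lab-frame lifetime is the dilated interval; the proper lifetime is τ₀ = Δt/γ = 1.322/4.556 ps.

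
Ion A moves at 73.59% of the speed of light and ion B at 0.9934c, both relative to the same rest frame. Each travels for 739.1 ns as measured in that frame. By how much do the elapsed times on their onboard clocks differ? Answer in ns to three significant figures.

A: β = 0.7359; γ = 1/√(1 − 0.7359²) = 1/√0.4585 = 1.477; τ_A = 739.1/1.477 = 500.4 ns.
B: γ = 1/√(1 − 0.9934²) = 1/√0.01316 = 8.718; τ_B = 739.1/8.718 = 84.78 ns.

|τ_A − τ_B| = 416 ns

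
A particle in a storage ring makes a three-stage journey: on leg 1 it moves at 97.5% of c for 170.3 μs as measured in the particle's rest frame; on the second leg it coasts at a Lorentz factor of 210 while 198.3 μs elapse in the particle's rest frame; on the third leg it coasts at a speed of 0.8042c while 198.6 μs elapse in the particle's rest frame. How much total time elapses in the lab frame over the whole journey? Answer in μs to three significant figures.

Leg 1: β = 0.975; γ = 1/√(1 − 0.975²) = 1/√0.04938 = 4.500; Δt_1 = 4.500 × 170.3 = 766.4 μs.
Leg 2: γ = 210; Δt_2 = 210.0 × 198.3 = 4.164×10⁴ μs.
Leg 3: γ = 1/√(1 − 0.8042²) = 1/√0.3533 = 1.682; Δt_3 = 1.682 × 198.6 = 334.1 μs.
Total: 766.4 + 4.164×10⁴ + 334.1 μs.

Δt = 4.27×10⁴ μs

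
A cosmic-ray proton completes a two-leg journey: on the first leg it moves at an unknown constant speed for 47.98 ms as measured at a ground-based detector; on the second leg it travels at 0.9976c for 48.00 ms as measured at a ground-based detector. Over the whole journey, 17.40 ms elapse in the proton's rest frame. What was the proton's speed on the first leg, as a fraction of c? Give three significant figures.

β = 0.956

Leg 1: speed unknown; τ_1 = 47.98/γ_1.
Leg 2: γ = 1/√(1 − 0.9976²) = 1/√0.004794 = 14.44; τ_2 = 48.00/14.44 = 3.324 ms.
Total proper time: τ_1 + 3.324 = 17.40, so τ_1 = 17.40 − 3.324 = 14.08 ms.
γ_1 = 47.98/14.08 = 3.409; β = √(1 − 1/γ²) = √0.9139.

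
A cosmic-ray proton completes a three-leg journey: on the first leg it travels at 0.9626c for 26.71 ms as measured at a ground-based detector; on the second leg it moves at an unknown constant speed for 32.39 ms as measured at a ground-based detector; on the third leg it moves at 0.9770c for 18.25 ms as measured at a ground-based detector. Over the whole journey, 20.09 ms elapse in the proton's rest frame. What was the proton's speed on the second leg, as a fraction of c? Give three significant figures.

β = 0.961

Leg 1: γ = 1/√(1 − 0.9626²) = 1/√0.07340 = 3.691; τ_1 = 26.71/3.691 = 7.236 ms.
Leg 2: speed unknown; τ_2 = 32.39/γ_2.
Leg 3: γ = 1/√(1 − 0.9770²) = 1/√0.04547 = 4.690; τ_3 = 18.25/4.690 = 3.892 ms.
Total proper time: 7.236 + τ_2 + 3.892 = 20.09, so τ_2 = 20.09 − 11.13 = 8.962 ms.
γ_2 = 32.39/8.962 = 3.614; β = √(1 − 1/γ²) = √0.9234.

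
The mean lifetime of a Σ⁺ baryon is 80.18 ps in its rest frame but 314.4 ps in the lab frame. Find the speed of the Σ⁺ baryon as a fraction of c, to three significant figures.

v = 0.967c

γ = Δt/τ₀ = 314.4/80.18 = 3.921
β = √(1 − 1/γ²) = √(1 − 0.06504) = √0.9350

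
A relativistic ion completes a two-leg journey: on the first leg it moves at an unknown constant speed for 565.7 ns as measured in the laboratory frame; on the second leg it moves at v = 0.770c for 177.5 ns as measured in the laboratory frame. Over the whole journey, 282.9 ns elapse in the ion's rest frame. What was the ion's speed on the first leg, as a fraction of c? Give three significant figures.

Leg 1: speed unknown; τ_1 = 565.7/γ_1.
Leg 2: γ = 1/√(1 − 0.770²) = 1/√0.4071 = 1.567; τ_2 = 177.5/1.567 = 113.3 ns.
Total proper time: τ_1 + 113.3 = 282.9, so τ_1 = 282.9 − 113.3 = 169.6 ns.
γ_1 = 565.7/169.6 = 3.335; β = √(1 − 1/γ²) = √0.9101.

β = 0.954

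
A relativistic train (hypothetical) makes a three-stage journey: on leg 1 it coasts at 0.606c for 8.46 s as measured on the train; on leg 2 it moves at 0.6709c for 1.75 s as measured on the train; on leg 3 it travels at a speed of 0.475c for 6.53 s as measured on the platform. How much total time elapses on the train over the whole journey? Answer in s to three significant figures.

Leg 1: 8.46 s is already measured on the train.
Leg 2: 1.75 s is already measured on the train.
Leg 3: γ = 1/√(1 − 0.475²) = 1/√0.7744 = 1.136; τ_3 = 6.53/1.136 = 5.746 s.
Total: 8.460 + 1.750 + 5.746 s.

τ = 16.0 s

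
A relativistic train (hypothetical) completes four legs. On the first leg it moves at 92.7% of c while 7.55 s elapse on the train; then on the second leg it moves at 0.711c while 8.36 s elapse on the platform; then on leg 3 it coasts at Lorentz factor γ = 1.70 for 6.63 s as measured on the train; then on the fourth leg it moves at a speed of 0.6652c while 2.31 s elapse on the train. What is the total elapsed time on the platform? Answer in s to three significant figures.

Δt = 42.9 s

Leg 1: β = 0.927; γ = 1/√(1 − 0.927²) = 1/√0.1407 = 2.666; Δt_1 = 2.666 × 7.55 = 20.13 s.
Leg 2: 8.36 s is already measured on the platform.
Leg 3: γ = 1.70; Δt_3 = 1.700 × 6.63 = 11.27 s.
Leg 4: γ = 1/√(1 − 0.6652²) = 1/√0.5575 = 1.339; Δt_4 = 1.339 × 2.31 = 3.094 s.
Total: 20.13 + 8.360 + 11.27 + 3.094 s.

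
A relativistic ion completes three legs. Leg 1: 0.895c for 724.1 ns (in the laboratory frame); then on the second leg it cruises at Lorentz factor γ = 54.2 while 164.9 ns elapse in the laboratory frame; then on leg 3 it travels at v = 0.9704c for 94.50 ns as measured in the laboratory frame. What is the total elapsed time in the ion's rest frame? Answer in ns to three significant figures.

Leg 1: γ = 1/√(1 − 0.895²) = 1/√0.1990 = 2.242; τ_1 = 724.1/2.242 = 323.0 ns.
Leg 2: γ = 54.2; τ_2 = 164.9/54.20 = 3.042 ns.
Leg 3: γ = 1/√(1 − 0.9704²) = 1/√0.05832 = 4.141; τ_3 = 94.50/4.141 = 22.82 ns.
Total: 323.0 + 3.042 + 22.82 ns.

τ = 349 ns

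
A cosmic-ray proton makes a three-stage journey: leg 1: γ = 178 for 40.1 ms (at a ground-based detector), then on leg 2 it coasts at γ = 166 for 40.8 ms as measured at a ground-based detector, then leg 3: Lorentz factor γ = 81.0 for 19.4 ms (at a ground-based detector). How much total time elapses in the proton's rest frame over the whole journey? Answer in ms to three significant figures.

Leg 1: γ = 178; τ_1 = 40.1/178.0 = 0.2253 ms.
Leg 2: γ = 166; τ_2 = 40.8/166.0 = 0.2458 ms.
Leg 3: γ = 81.0; τ_3 = 19.4/81.00 = 0.2395 ms.
Total: 0.2253 + 0.2458 + 0.2395 ms.

τ = 0.711 ms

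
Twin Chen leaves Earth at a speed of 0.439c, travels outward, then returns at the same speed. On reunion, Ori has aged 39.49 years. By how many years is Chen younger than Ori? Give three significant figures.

γ = 1/√(1 − 0.439²) = 1/√0.8073 = 1.113
Chen's elapsed proper time: τ = 39.49/1.113 = 35.48 years.
Age gap = Δt − τ = 39.49 − 35.48 years.

Δt − τ = 4.01 years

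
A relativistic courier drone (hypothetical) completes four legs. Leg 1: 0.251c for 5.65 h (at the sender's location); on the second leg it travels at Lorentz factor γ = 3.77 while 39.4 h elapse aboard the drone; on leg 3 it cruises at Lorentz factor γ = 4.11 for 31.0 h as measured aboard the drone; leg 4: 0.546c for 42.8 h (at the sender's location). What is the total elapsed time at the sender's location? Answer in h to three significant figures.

Δt = 324 h

Leg 1: 5.65 h is already measured at the sender's location.
Leg 2: γ = 3.77; Δt_2 = 3.770 × 39.4 = 148.5 h.
Leg 3: γ = 4.11; Δt_3 = 4.110 × 31.0 = 127.4 h.
Leg 4: 42.8 h is already measured at the sender's location.
Total: 5.650 + 148.5 + 127.4 + 42.80 h.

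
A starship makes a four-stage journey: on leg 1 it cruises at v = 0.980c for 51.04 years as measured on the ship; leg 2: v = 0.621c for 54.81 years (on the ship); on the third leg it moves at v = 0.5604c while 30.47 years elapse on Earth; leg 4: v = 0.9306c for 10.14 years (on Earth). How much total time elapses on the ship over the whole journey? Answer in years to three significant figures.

Leg 1: 51.04 years is already measured on the ship.
Leg 2: 54.81 years is already measured on the ship.
Leg 3: γ = 1/√(1 − 0.5604²) = 1/√0.6860 = 1.207; τ_3 = 30.47/1.207 = 25.24 years.
Leg 4: γ = 1/√(1 − 0.9306²) = 1/√0.1340 = 2.732; τ_4 = 10.14/2.732 = 3.712 years.
Total: 51.04 + 54.81 + 25.24 + 3.712 years.

τ = 135 years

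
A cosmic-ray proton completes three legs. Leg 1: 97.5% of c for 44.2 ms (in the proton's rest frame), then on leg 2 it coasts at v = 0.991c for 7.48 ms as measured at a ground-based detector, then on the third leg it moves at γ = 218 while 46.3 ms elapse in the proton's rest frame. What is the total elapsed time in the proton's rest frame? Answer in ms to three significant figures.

Leg 1: 44.2 ms is already measured in the proton's rest frame.
Leg 2: γ = 1/√(1 − 0.991²) = 1/√0.01792 = 7.470; τ_2 = 7.48/7.470 = 1.001 ms.
Leg 3: 46.3 ms is already measured in the proton's rest frame.
Total: 44.20 + 1.001 + 46.30 ms.

τ = 91.5 ms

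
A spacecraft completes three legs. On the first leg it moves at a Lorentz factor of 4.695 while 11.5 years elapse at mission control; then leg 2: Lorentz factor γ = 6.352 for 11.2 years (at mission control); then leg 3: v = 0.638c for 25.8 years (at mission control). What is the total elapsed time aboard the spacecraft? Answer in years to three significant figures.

τ = 24.1 years

Leg 1: γ = 4.695; τ_1 = 11.5/4.695 = 2.449 years.
Leg 2: γ = 6.352; τ_2 = 11.2/6.352 = 1.763 years.
Leg 3: γ = 1/√(1 − 0.638²) = 1/√0.5930 = 1.299; τ_3 = 25.8/1.299 = 19.87 years.
Total: 2.449 + 1.763 + 19.87 years.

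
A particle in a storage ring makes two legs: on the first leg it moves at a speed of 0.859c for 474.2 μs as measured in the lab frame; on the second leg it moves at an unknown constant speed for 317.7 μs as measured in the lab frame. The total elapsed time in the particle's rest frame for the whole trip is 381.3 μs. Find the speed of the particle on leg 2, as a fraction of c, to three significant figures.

β = 0.900

Leg 1: γ = 1/√(1 − 0.859²) = 1/√0.2621 = 1.953; τ_1 = 474.2/1.953 = 242.8 μs.
Leg 2: speed unknown; τ_2 = 317.7/γ_2.
Total proper time: 242.8 + τ_2 = 381.3, so τ_2 = 381.3 − 242.8 = 138.5 μs.
γ_2 = 317.7/138.5 = 2.294; β = √(1 − 1/γ²) = √0.8099.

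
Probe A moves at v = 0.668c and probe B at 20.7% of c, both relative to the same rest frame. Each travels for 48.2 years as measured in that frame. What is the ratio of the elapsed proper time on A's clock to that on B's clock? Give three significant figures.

A: γ = 1/√(1 − 0.668²) = 1/√0.5538 = 1.344. B: β = 0.207; γ = 1/√(1 − 0.207²) = 1/√0.9572 = 1.022.
τ_A/τ_B = γ_B/γ_A = 1.022/1.344 = 0.7606, so τ_A/τ_B = 0.7606.

τ_A/τ_B = 0.761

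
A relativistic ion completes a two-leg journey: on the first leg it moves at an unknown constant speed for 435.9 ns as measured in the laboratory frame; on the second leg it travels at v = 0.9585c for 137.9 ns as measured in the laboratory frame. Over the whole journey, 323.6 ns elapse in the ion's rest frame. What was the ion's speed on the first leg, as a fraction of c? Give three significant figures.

β = 0.758

Leg 1: speed unknown; τ_1 = 435.9/γ_1.
Leg 2: γ = 1/√(1 − 0.9585²) = 1/√0.08128 = 3.508; τ_2 = 137.9/3.508 = 39.31 ns.
Total proper time: τ_1 + 39.31 = 323.6, so τ_1 = 323.6 − 39.31 = 284.3 ns.
γ_1 = 435.9/284.3 = 1.533; β = √(1 − 1/γ²) = √0.5747.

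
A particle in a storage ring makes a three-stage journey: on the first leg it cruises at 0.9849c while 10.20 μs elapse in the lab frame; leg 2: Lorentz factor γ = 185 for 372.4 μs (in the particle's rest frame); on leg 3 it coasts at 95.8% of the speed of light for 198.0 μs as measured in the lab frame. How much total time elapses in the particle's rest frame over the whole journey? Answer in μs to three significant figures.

τ = 431 μs

Leg 1: γ = 1/√(1 − 0.9849²) = 1/√0.02997 = 5.776; τ_1 = 10.20/5.776 = 1.766 μs.
Leg 2: 372.4 μs is already measured in the particle's rest frame.
Leg 3: β = 0.958; γ = 1/√(1 − 0.958²) = 1/√0.08224 = 3.487; τ_3 = 198.0/3.487 = 56.78 μs.
Total: 1.766 + 372.4 + 56.78 μs.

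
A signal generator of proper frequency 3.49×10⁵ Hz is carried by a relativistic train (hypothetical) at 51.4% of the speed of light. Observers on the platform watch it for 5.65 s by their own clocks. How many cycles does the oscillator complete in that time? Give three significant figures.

β = 0.514; γ = 1/√(1 − 0.514²) = 1/√0.7358 = 1.166
During 5.65 s of lab time, the oscillator's proper time advances by τ = Δt/γ = 5.65/1.166 = 4.847 s = 4.847×10⁰ s.
N = f × τ = 3.49×10⁵ × 4.847×10⁰ = 1.691×10⁶.

N = 1.69×10⁶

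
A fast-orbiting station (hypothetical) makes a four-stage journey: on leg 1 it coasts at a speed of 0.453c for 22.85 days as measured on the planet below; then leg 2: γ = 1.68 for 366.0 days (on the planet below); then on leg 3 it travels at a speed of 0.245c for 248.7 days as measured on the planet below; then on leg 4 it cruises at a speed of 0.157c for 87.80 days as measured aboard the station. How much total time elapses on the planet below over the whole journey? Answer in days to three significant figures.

Leg 1: 22.85 days is already measured on the planet below.
Leg 2: 366.0 days is already measured on the planet below.
Leg 3: 248.7 days is already measured on the planet below.
Leg 4: γ = 1/√(1 − 0.157²) = 1/√0.9754 = 1.013; Δt_4 = 1.013 × 87.80 = 88.90 days.
Total: 22.85 + 366.0 + 248.7 + 88.90 days.

Δt = 726 days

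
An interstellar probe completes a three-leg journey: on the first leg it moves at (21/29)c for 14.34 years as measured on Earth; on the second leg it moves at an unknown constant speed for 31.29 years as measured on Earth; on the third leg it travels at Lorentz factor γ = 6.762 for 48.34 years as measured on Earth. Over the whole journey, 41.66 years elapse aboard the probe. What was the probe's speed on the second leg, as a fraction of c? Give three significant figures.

β = 0.617

Leg 1: γ = 1/√(1 − (21/29)²) = 29/20 = 1.450; τ_1 = 14.34/1.450 = 9.890 years.
Leg 2: speed unknown; τ_2 = 31.29/γ_2.
Leg 3: γ = 6.762; τ_3 = 48.34/6.762 = 7.149 years.
Total proper time: 9.890 + τ_2 + 7.149 = 41.66, so τ_2 = 41.66 − 17.04 = 24.62 years.
γ_2 = 31.29/24.62 = 1.271; β = √(1 − 1/γ²) = √0.3808.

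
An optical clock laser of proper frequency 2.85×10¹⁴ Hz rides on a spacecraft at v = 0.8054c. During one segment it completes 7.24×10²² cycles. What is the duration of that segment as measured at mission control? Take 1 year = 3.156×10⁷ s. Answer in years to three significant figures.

Δt = 13.6 years

γ = 1/√(1 − 0.8054²) = 1/√0.3513 = 1.687
Proper time for N cycles: τ = N/f = 7.24×10²²/(2.85×10¹⁴) = 2.540×10⁸ s = 8.049 years.
Lab-frame duration Δt = γτ = 1.687 × 8.049 = 13.58 years.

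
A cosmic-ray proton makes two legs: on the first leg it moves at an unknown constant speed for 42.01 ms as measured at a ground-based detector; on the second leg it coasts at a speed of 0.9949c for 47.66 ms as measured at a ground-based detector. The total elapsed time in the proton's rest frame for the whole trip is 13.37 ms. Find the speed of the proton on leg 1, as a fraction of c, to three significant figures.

β = 0.979

Leg 1: speed unknown; τ_1 = 42.01/γ_1.
Leg 2: γ = 1/√(1 − 0.9949²) = 1/√0.01017 = 9.914; τ_2 = 47.66/9.914 = 4.807 ms.
Total proper time: τ_1 + 4.807 = 13.37, so τ_1 = 13.37 − 4.807 = 8.563 ms.
γ_1 = 42.01/8.563 = 4.906; β = √(1 − 1/γ²) = √0.9585.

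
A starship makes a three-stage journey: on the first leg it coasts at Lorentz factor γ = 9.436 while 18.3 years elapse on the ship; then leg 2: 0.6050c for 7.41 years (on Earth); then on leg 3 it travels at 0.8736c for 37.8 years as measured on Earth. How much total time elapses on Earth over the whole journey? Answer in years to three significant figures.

Leg 1: γ = 9.436; Δt_1 = 9.436 × 18.3 = 172.7 years.
Leg 2: 7.41 years is already measured on Earth.
Leg 3: 37.8 years is already measured on Earth.
Total: 172.7 + 7.410 + 37.80 years.

Δt = 218 years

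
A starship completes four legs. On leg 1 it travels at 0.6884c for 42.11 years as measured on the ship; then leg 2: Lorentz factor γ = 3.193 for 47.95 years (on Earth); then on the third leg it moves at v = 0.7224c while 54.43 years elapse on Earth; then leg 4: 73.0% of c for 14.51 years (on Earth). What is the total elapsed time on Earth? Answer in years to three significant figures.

Δt = 175 years

Leg 1: γ = 1/√(1 − 0.6884²) = 1/√0.5261 = 1.379; Δt_1 = 1.379 × 42.11 = 58.06 years.
Leg 2: 47.95 years is already measured on Earth.
Leg 3: 54.43 years is already measured on Earth.
Leg 4: 14.51 years is already measured on Earth.
Total: 58.06 + 47.95 + 54.43 + 14.51 years.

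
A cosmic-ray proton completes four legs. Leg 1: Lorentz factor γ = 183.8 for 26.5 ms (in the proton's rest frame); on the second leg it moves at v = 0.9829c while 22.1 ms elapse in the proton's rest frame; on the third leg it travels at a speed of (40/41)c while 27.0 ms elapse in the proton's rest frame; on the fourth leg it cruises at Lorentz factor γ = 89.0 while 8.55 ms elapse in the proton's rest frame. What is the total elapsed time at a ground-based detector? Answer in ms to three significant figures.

Δt = 5870 ms

Leg 1: γ = 183.8; Δt_1 = 183.8 × 26.5 = 4871 ms.
Leg 2: γ = 1/√(1 − 0.9829²) = 1/√0.03391 = 5.431; Δt_2 = 5.431 × 22.1 = 120.0 ms.
Leg 3: γ = 1/√(1 − (40/41)²) = 41/9 ≈ 4.556; Δt_3 = 4.556 × 27.0 = 123.0 ms.
Leg 4: γ = 89.0; Δt_4 = 89.00 × 8.55 = 761.0 ms.
Total: 4871 + 120.0 + 123.0 + 761.0 ms.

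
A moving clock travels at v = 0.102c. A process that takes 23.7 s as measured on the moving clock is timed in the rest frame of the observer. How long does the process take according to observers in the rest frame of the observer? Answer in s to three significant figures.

γ = 1/√(1 − 0.102²) = 1/√0.9896 = 1.005
The interval measured on the moving clock is the proper time (both events occur at the same place in that frame); the lab-frame interval is Δt = γτ = 1.005 × 23.7 s.

Δt = 23.8 s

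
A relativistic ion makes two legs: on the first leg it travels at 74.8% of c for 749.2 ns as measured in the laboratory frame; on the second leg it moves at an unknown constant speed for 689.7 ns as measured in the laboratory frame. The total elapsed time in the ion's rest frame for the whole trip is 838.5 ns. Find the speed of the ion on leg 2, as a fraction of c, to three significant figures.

β = 0.869

Leg 1: β = 0.748; γ = 1/√(1 − 0.748²) = 1/√0.4405 = 1.507; τ_1 = 749.2/1.507 = 497.2 ns.
Leg 2: speed unknown; τ_2 = 689.7/γ_2.
Total proper time: 497.2 + τ_2 = 838.5, so τ_2 = 838.5 − 497.2 = 341.3 ns.
γ_2 = 689.7/341.3 = 2.021; β = √(1 − 1/γ²) = √0.7552.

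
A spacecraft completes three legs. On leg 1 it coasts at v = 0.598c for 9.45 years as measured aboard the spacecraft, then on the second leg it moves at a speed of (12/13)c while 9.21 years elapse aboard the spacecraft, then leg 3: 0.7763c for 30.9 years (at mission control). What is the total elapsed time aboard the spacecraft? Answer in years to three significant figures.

Leg 1: 9.45 years is already measured aboard the spacecraft.
Leg 2: 9.21 years is already measured aboard the spacecraft.
Leg 3: γ = 1/√(1 − 0.7763²) = 1/√0.3974 = 1.586; τ_3 = 30.9/1.586 = 19.48 years.
Total: 9.450 + 9.210 + 19.48 years.

τ = 38.1 years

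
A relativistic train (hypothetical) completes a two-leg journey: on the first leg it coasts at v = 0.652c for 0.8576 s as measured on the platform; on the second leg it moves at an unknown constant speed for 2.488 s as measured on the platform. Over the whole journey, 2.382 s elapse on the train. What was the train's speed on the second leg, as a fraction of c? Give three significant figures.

Leg 1: γ = 1/√(1 − 0.652²) = 1/√0.5749 = 1.319; τ_1 = 0.8576/1.319 = 0.6502 s.
Leg 2: speed unknown; τ_2 = 2.488/γ_2.
Total proper time: 0.6502 + τ_2 = 2.382, so τ_2 = 2.382 − 0.6502 = 1.732 s.
γ_2 = 2.488/1.732 = 1.437; β = √(1 − 1/γ²) = √0.5155.

β = 0.718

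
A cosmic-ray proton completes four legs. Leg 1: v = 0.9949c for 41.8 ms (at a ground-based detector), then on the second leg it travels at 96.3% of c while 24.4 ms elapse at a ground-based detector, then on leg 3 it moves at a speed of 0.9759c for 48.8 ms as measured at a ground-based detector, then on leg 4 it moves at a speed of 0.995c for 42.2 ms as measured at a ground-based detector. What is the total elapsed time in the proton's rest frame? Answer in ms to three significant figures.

τ = 25.7 ms

Leg 1: γ = 1/√(1 − 0.9949²) = 1/√0.01017 = 9.914; τ_1 = 41.8/9.914 = 4.216 ms.
Leg 2: β = 0.963; γ = 1/√(1 − 0.963²) = 1/√0.07263 = 3.711; τ_2 = 24.4/3.711 = 6.576 ms.
Leg 3: γ = 1/√(1 − 0.9759²) = 1/√0.04762 = 4.583; τ_3 = 48.8/4.583 = 10.65 ms.
Leg 4: γ = 1/√(1 − 0.995²) = 1/√0.009975 = 10.01; τ_4 = 42.2/10.01 = 4.215 ms.
Total: 4.216 + 6.576 + 10.65 + 4.215 ms.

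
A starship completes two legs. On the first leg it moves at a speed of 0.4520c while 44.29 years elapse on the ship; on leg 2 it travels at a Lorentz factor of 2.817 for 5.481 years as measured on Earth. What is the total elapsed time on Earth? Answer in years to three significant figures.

Δt = 55.1 years

Leg 1: γ = 1/√(1 − 0.4520²) = 1/√0.7957 = 1.121; Δt_1 = 1.121 × 44.29 = 49.65 years.
Leg 2: 5.481 years is already measured on Earth.
Total: 49.65 + 5.481 years.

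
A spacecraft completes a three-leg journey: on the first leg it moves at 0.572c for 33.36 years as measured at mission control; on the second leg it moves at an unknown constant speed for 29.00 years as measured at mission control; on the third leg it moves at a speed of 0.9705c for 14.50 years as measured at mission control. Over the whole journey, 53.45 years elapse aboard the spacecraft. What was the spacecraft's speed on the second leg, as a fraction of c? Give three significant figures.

β = 0.627

Leg 1: γ = 1/√(1 − 0.572²) = 1/√0.6728 = 1.219; τ_1 = 33.36/1.219 = 27.36 years.
Leg 2: speed unknown; τ_2 = 29.00/γ_2.
Leg 3: γ = 1/√(1 − 0.9705²) = 1/√0.05813 = 4.148; τ_3 = 14.50/4.148 = 3.496 years.
Total proper time: 27.36 + τ_2 + 3.496 = 53.45, so τ_2 = 53.45 − 30.86 = 22.59 years.
γ_2 = 29.00/22.59 = 1.284; β = √(1 − 1/γ²) = √0.3932.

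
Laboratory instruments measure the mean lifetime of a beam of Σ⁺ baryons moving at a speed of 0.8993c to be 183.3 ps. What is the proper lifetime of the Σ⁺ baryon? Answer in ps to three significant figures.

τ₀ = 80.2 ps

γ = 1/√(1 − 0.8993²) = 1/√0.1913 = 2.287
The lab-frame lifetime is the dilated interval; the proper lifetime is τ₀ = Δt/γ = 183.3/2.287 ps.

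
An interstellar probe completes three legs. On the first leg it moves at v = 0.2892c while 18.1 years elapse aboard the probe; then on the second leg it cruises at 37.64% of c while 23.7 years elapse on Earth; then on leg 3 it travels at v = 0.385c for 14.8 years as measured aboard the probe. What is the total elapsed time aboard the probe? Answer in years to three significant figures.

Leg 1: 18.1 years is already measured aboard the probe.
Leg 2: β = 0.3764; γ = 1/√(1 − 0.3764²) = 1/√0.8583 = 1.079; τ_2 = 23.7/1.079 = 21.96 years.
Leg 3: 14.8 years is already measured aboard the probe.
Total: 18.10 + 21.96 + 14.80 years.

τ = 54.9 years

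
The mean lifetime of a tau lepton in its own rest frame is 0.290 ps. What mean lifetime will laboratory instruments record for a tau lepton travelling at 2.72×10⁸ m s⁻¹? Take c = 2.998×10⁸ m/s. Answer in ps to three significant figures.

β = 2.72×10⁸/2.998×10⁸ = 0.9073; γ = 1/√(1 − 0.9073²) = 2.378
The rest-frame lifetime is the proper time; the lab measures the dilated interval Δt = γτ₀ = 2.378 × 0.290 ps.

Δt = 0.690 ps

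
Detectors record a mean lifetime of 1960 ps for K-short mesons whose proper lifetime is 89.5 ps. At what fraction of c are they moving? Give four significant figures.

γ = Δt/τ₀ = 1960/89.5 = 21.90
β = √(1 − 1/γ²) = √(1 − 0.002085) = √0.9979

v = 0.9990c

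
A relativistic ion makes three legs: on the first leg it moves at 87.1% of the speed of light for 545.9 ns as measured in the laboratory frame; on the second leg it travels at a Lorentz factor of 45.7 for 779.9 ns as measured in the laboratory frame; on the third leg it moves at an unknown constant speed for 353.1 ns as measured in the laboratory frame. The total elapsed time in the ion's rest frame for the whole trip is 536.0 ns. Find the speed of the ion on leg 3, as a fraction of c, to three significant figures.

Leg 1: β = 0.871; γ = 1/√(1 − 0.871²) = 1/√0.2414 = 2.035; τ_1 = 545.9/2.035 = 268.2 ns.
Leg 2: γ = 45.7; τ_2 = 779.9/45.70 = 17.07 ns.
Leg 3: speed unknown; τ_3 = 353.1/γ_3.
Total proper time: 268.2 + 17.07 + τ_3 = 536.0, so τ_3 = 536.0 − 285.3 = 250.7 ns.
γ_3 = 353.1/250.7 = 1.408; β = √(1 − 1/γ²) = √0.4957.

β = 0.704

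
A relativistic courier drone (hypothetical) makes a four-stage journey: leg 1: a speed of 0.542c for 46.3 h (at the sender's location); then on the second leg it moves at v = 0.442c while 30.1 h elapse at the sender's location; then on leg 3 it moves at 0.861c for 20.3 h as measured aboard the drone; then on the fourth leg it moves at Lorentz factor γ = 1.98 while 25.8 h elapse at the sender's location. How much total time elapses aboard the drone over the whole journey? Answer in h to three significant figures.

τ = 99.2 h

Leg 1: γ = 1/√(1 − 0.542²) = 1/√0.7062 = 1.190; τ_1 = 46.3/1.190 = 38.91 h.
Leg 2: γ = 1/√(1 − 0.442²) = 1/√0.8046 = 1.115; τ_2 = 30.1/1.115 = 27.00 h.
Leg 3: 20.3 h is already measured aboard the drone.
Leg 4: γ = 1.98; τ_4 = 25.8/1.980 = 13.03 h.
Total: 38.91 + 27.00 + 20.30 + 13.03 h.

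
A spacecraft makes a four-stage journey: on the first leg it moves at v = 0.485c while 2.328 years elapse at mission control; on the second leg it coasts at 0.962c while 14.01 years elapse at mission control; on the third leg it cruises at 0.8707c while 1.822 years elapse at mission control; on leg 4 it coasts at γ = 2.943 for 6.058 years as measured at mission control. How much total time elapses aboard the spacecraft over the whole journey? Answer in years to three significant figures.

τ = 8.82 years

Leg 1: γ = 1/√(1 − 0.485²) = 1/√0.7648 = 1.143; τ_1 = 2.328/1.143 = 2.036 years.
Leg 2: γ = 1/√(1 − 0.962²) = 1/√0.07456 = 3.662; τ_2 = 14.01/3.662 = 3.825 years.
Leg 3: γ = 1/√(1 − 0.8707²) = 1/√0.2419 = 2.033; τ_3 = 1.822/2.033 = 0.8961 years.
Leg 4: γ = 2.943; τ_4 = 6.058/2.943 = 2.058 years.
Total: 2.036 + 3.825 + 0.8961 + 2.058 years.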